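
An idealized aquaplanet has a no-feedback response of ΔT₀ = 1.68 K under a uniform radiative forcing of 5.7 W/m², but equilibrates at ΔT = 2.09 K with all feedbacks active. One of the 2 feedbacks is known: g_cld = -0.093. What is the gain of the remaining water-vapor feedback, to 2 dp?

Amplification A = ΔT/ΔT₀ = 2.09/1.68 = 1.244.
Total gain g = 1 − 1/A = 1 − 1/1.244 = 0.1961.
The known gain is -0.093.
g_wv = 0.1961 + 0.093 = 0.29.

0.29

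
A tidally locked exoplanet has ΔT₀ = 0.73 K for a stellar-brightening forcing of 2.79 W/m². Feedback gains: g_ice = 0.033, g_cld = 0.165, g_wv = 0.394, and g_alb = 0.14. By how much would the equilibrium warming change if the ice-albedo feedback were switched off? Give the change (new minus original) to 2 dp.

Original: g = 0.732, ΔT = 0.73/(1−0.732) = 2.7239 K.
Without ice-albedo: g' = 0.699, ΔT' = 0.73/(1−0.699) = 2.4252 K.
Change = 2.4252 − 2.7239 = -0.30 K.

-0.30 K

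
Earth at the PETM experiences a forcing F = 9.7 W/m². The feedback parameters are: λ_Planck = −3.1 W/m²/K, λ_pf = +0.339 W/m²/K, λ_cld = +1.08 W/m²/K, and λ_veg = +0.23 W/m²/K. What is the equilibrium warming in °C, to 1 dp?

Net feedback parameter λ = (−3.1) + (+0.339) + (+1.08) + (+0.23) = -1.451 W/m²/K.
ΔT = −F/λ = −9.7/(-1.451) = 6.7 °C.

6.7 °C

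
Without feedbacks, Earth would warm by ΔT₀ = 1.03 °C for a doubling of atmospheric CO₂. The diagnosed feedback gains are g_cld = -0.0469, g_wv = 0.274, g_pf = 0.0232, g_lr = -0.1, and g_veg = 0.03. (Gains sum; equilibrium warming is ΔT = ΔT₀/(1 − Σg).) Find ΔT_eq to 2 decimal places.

Total gain g = -0.0469 + 0.274 + 0.0232 − 0.1 + 0.03 = 0.1803.
Amplification A = 1/(1 − 0.1803) = 1.22.
ΔT = 1.03 × 1.22 = 1.26 °C.

1.26 °C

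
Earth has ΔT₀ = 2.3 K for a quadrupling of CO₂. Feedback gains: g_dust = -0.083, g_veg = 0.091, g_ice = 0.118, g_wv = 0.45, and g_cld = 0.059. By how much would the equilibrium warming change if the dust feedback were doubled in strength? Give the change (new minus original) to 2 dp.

Original: g = 0.635, ΔT = 2.3/(1−0.635) = 6.3014 K.
With doubled dust: g' = 0.552, ΔT' = 2.3/(1−0.552) = 5.1339 K.
Change = 5.1339 − 6.3014 = -1.17 K.

-1.17 K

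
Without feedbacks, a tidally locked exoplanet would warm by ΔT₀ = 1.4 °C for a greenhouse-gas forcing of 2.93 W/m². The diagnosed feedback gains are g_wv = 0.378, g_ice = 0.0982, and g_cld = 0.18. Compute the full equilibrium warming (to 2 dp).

4.07 °C

Total gain g = 0.378 + 0.0982 + 0.18 = 0.6562.
Amplification A = 1/(1 − 0.6562) = 2.909.
ΔT = 1.4 × 2.909 = 4.07 °C.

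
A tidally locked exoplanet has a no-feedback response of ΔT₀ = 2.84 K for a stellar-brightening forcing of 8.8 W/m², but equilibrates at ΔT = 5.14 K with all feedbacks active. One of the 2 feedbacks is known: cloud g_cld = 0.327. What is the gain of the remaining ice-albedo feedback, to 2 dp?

0.12

Amplification A = ΔT/ΔT₀ = 5.14/2.84 = 1.81.
Total gain g = 1 − 1/A = 1 − 1/1.81 = 0.4475.
The known gain is 0.327.
g_ice = 0.4475 − 0.327 = 0.12.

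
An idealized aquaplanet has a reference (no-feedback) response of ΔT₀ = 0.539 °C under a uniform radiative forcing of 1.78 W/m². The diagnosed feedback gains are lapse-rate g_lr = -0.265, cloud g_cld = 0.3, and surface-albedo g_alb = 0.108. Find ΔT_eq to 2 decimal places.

Total gain g = -0.265 + 0.3 + 0.108 = 0.143.
Amplification A = 1/(1 − 0.143) = 1.167.
ΔT = 0.539 × 1.167 = 0.63 °C.

0.63 °C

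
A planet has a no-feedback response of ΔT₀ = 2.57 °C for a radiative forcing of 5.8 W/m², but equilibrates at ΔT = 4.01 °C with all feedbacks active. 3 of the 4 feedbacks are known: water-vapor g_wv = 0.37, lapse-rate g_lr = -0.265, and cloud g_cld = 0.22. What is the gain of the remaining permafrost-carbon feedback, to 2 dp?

Amplification A = ΔT/ΔT₀ = 4.01/2.57 = 1.56.
Total gain g = 1 − 1/A = 1 − 1/1.56 = 0.359.
Known gains sum to 0.37 − 0.265 + 0.22 = 0.325.
g_pf = 0.359 − 0.325 = 0.03.

0.03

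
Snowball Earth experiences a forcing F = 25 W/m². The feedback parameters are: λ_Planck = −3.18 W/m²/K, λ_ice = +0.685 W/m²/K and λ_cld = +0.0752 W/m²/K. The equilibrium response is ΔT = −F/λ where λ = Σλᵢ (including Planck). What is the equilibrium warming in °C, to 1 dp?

Net feedback parameter λ = (−3.18) + (+0.685) + (+0.0752) = -2.4198 W/m²/K.
ΔT = −F/λ = −25/(-2.4198) = 10.3 °C.

10.3 °C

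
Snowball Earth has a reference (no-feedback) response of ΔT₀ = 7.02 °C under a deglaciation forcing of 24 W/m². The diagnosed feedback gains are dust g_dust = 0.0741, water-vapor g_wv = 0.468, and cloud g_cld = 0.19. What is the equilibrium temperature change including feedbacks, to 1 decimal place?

Total gain g = 0.0741 + 0.468 + 0.19 = 0.7321.
Amplification A = 1/(1 − 0.7321) = 3.733.
ΔT = 7.02 × 3.733 = 26.2 °C.

26.2 °C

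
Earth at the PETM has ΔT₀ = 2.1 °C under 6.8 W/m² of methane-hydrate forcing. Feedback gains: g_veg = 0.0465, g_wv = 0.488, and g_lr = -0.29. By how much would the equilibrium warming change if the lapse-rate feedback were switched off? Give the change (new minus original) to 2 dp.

1.73 °C

Original: g = 0.2445, ΔT = 2.1/(1−0.2445) = 2.7796 °C.
Without lapse-rate: g' = 0.5345, ΔT' = 2.1/(1−0.5345) = 4.5113 °C.
Change = 4.5113 − 2.7796 = 1.73 °C.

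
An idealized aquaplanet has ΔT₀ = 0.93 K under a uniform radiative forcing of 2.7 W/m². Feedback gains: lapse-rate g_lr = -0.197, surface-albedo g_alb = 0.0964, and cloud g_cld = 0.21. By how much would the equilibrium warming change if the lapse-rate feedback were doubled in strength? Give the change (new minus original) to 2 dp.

-0.19 K

Original: g = 0.1094, ΔT = 0.93/(1−0.1094) = 1.0442 K.
With doubled lapse-rate: g' = -0.0876, ΔT' = 0.93/(1+0.0876) = 0.8551 K.
Change = 0.8551 − 1.0442 = -0.19 K.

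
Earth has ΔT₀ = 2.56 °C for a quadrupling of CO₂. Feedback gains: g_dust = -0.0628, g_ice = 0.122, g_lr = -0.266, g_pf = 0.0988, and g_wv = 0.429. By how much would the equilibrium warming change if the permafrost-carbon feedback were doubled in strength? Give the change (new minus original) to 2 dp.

Original: g = 0.321, ΔT = 2.56/(1−0.321) = 3.7703 °C.
With doubled permafrost-carbon: g' = 0.4198, ΔT' = 2.56/(1−0.4198) = 4.4123 °C.
Change = 4.4123 − 3.7703 = 0.64 °C.

0.64 °C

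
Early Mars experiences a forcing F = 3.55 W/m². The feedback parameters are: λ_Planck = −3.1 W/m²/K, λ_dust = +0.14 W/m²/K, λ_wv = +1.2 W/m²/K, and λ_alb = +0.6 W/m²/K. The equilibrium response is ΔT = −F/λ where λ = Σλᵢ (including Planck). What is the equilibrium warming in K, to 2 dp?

Net feedback parameter λ = (−3.1) + (+0.14) + (+1.2) + (+0.6) = -1.16 W/m²/K.
ΔT = −F/λ = −3.55/(-1.16) = 3.06 K.

3.06 K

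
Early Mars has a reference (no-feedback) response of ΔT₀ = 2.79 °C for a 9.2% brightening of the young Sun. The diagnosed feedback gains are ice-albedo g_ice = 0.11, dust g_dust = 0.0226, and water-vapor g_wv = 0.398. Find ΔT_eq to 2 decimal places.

Total gain g = 0.11 + 0.0226 + 0.398 = 0.5306.
Amplification A = 1/(1 − 0.5306) = 2.13.
ΔT = 2.79 × 2.13 = 5.94 °C.

5.94 °C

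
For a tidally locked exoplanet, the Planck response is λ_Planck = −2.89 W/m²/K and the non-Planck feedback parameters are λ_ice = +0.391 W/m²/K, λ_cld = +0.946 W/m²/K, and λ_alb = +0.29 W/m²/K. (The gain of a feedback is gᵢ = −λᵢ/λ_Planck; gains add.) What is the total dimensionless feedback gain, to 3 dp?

0.563

Convert to gains: g_ice = 0.391/2.89 = 0.1353; g_cld = 0.946/2.89 = 0.3273; g_alb = 0.29/2.89 = 0.1003.
Total gain g = 0.5629.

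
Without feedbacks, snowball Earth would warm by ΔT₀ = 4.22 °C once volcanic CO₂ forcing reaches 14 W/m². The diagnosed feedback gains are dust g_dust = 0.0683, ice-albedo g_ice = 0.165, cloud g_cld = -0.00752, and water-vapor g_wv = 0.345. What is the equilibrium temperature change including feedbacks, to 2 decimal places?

Total gain g = 0.0683 + 0.165 − 0.00752 + 0.345 = 0.57078.
Amplification A = 1/(1 − 0.57078) = 2.33.
ΔT = 4.22 × 2.33 = 9.83 °C.

9.83 °C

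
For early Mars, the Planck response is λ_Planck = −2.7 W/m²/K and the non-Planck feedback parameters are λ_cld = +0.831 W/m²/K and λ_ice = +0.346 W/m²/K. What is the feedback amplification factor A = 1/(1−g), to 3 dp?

Convert to gains: g_cld = 0.831/2.7 = 0.3078; g_ice = 0.346/2.7 = 0.1281.
Total gain g = 0.4359.
A = 1/(1 − 0.4359) = 1.773.

1.773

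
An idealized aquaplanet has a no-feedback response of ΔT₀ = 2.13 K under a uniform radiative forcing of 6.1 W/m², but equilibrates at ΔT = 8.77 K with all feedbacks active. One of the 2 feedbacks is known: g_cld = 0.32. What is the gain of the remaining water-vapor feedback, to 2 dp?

0.44

Amplification A = ΔT/ΔT₀ = 8.77/2.13 = 4.117.
Total gain g = 1 − 1/A = 1 − 1/4.117 = 0.7571.
The known gain is 0.32.
g_wv = 0.7571 − 0.32 = 0.44.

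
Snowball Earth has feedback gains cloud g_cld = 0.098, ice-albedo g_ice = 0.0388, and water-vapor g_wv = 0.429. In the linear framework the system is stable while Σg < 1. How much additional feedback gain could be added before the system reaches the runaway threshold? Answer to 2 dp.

Current total gain = 0.098 + 0.0388 + 0.429 = 0.5658.
Margin to runaway = 1 − 0.5658 = 0.43.

0.43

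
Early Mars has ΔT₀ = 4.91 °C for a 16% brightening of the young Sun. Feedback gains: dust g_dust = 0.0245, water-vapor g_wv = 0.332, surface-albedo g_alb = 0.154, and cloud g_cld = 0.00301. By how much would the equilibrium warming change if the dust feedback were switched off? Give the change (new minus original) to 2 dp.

-0.48 °C

Original: g = 0.51351, ΔT = 4.91/(1−0.51351) = 10.0927 °C.
Without dust: g' = 0.48901, ΔT' = 4.91/(1−0.48901) = 9.6088 °C.
Change = 9.6088 − 10.0927 = -0.48 °C.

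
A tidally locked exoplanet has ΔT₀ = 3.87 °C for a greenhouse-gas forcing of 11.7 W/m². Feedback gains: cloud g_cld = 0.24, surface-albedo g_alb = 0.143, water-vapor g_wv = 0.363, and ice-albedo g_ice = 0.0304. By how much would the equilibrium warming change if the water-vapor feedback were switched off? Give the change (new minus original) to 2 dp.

-10.71 °C

Original: g = 0.7764, ΔT = 3.87/(1−0.7764) = 17.3077 °C.
Without water-vapor: g' = 0.4134, ΔT' = 3.87/(1−0.4134) = 6.5973 °C.
Change = 6.5973 − 17.3077 = -10.71 °C.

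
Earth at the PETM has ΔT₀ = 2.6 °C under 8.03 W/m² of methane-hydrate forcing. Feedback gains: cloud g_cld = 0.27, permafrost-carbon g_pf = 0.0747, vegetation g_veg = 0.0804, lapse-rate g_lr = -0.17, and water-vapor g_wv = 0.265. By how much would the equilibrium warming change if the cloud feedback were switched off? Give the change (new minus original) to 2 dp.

-1.95 °C

Original: g = 0.5201, ΔT = 2.6/(1−0.5201) = 5.4178 °C.
Without cloud: g' = 0.2501, ΔT' = 2.6/(1−0.2501) = 3.4671 °C.
Change = 3.4671 − 5.4178 = -1.95 °C.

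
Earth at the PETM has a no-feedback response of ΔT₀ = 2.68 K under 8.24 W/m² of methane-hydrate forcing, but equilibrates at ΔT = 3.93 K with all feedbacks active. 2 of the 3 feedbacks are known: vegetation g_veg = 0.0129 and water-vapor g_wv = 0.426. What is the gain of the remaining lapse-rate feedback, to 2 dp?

-0.12

Amplification A = ΔT/ΔT₀ = 3.93/2.68 = 1.466.
Total gain g = 1 − 1/A = 1 − 1/1.466 = 0.3179.
Known gains sum to 0.0129 + 0.426 = 0.4389.
g_lr = 0.3179 − 0.4389 = -0.12.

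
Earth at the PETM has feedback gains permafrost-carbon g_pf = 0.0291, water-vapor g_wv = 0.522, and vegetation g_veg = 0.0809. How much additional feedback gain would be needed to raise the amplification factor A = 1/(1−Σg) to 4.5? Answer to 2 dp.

0.15

Current total gain = 0.632.
Target gain for A = 4.5: g* = 1 − 1/4.5 = 0.7778.
Additional gain needed = 0.7778 − 0.632 = 0.15.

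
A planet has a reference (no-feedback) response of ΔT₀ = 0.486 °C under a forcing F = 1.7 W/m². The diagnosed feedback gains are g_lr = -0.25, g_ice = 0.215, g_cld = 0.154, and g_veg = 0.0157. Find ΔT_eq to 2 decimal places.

0.56 °C

Total gain g = -0.25 + 0.215 + 0.154 + 0.0157 = 0.1347.
Amplification A = 1/(1 − 0.1347) = 1.156.
ΔT = 0.486 × 1.156 = 0.56 °C.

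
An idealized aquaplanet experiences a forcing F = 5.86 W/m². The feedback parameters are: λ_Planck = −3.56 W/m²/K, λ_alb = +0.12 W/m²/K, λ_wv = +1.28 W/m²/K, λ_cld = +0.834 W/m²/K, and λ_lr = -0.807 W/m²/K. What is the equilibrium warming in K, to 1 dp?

2.7 K

Net feedback parameter λ = (−3.56) + (+0.12) + (+1.28) + (+0.834) + (-0.807) = -2.133 W/m²/K.
ΔT = −F/λ = −5.86/(-2.133) = 2.7 K.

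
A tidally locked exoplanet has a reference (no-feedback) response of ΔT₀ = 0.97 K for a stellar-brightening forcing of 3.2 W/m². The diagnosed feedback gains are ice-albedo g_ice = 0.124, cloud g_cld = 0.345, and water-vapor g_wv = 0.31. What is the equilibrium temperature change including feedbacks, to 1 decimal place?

4.4 K

Total gain g = 0.124 + 0.345 + 0.31 = 0.779.
Amplification A = 1/(1 − 0.779) = 4.525.
ΔT = 0.97 × 4.525 = 4.4 K.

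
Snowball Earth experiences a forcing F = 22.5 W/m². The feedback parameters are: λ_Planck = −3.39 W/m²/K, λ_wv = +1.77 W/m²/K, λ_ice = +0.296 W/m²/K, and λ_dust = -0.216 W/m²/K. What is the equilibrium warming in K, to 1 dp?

14.6 K

Net feedback parameter λ = (−3.39) + (+1.77) + (+0.296) + (-0.216) = -1.54 W/m²/K.
ΔT = −F/λ = −22.5/(-1.54) = 14.6 K.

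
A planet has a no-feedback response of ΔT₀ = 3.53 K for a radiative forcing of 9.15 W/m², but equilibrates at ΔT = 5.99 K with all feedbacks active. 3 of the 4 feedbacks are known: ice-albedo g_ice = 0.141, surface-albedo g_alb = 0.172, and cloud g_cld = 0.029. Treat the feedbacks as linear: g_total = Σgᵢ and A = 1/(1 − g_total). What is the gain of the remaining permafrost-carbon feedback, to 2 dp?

Amplification A = ΔT/ΔT₀ = 5.99/3.53 = 1.697.
Total gain g = 1 − 1/A = 1 − 1/1.697 = 0.4107.
Known gains sum to 0.141 + 0.172 + 0.029 = 0.342.
g_pf = 0.4107 − 0.342 = 0.07.

0.07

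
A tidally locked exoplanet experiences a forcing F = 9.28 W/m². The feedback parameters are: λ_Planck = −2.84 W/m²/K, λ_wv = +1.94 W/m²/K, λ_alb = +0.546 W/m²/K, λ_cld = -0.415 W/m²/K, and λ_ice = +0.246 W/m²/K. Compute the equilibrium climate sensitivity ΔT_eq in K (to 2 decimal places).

17.74 K

Net feedback parameter λ = (−2.84) + (+1.94) + (+0.546) + (-0.415) + (+0.246) = -0.523 W/m²/K.
ΔT = −F/λ = −9.28/(-0.523) = 17.74 K.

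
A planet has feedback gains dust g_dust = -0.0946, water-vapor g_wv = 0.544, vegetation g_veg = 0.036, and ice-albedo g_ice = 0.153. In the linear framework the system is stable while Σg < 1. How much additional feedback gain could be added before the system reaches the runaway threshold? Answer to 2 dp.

0.36

Current total gain = -0.0946 + 0.544 + 0.036 + 0.153 = 0.6384.
Margin to runaway = 1 − 0.6384 = 0.36.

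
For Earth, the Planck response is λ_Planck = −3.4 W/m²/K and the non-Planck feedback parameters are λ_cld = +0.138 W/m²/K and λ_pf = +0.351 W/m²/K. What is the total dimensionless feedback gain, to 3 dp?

Convert to gains: g_cld = 0.138/3.4 = 0.04059; g_pf = 0.351/3.4 = 0.1032.
Total gain g = 0.14379.

0.144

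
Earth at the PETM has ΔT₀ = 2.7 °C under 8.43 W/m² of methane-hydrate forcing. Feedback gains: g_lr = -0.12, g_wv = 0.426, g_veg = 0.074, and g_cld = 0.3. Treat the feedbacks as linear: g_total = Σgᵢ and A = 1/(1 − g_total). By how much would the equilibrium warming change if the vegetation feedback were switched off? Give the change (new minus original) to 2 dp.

Original: g = 0.68, ΔT = 2.7/(1−0.68) = 8.4375 °C.
Without vegetation: g' = 0.606, ΔT' = 2.7/(1−0.606) = 6.8528 °C.
Change = 6.8528 − 8.4375 = -1.58 °C.

-1.58 °C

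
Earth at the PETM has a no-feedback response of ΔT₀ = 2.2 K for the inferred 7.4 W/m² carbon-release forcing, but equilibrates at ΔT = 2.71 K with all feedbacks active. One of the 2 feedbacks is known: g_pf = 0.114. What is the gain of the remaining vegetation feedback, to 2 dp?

0.07

Amplification A = ΔT/ΔT₀ = 2.71/2.2 = 1.232.
Total gain g = 1 − 1/A = 1 − 1/1.232 = 0.1883.
The known gain is 0.114.
g_veg = 0.1883 − 0.114 = 0.07.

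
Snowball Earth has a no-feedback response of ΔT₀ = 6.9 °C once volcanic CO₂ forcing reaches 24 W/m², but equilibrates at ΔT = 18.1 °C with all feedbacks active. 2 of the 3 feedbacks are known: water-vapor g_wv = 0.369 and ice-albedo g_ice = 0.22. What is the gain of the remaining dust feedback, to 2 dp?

Amplification A = ΔT/ΔT₀ = 18.1/6.9 = 2.623.
Total gain g = 1 − 1/A = 1 − 1/2.623 = 0.6188.
Known gains sum to 0.369 + 0.22 = 0.589.
g_dust = 0.6188 − 0.589 = 0.03.

0.03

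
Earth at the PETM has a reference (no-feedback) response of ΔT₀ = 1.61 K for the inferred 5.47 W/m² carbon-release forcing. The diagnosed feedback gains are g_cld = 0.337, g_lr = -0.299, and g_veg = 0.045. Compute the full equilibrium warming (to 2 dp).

1.76 K

Total gain g = 0.337 − 0.299 + 0.045 = 0.083.
Amplification A = 1/(1 − 0.083) = 1.091.
ΔT = 1.61 × 1.091 = 1.76 K.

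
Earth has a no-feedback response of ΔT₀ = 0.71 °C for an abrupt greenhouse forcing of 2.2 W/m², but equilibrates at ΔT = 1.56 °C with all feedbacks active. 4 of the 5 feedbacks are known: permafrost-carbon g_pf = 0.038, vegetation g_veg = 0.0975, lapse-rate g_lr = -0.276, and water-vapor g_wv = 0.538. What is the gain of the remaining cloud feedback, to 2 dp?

0.15

Amplification A = ΔT/ΔT₀ = 1.56/0.71 = 2.197.
Total gain g = 1 − 1/A = 1 − 1/2.197 = 0.5448.
Known gains sum to 0.038 + 0.0975 − 0.276 + 0.538 = 0.3975.
g_cld = 0.5448 − 0.3975 = 0.15.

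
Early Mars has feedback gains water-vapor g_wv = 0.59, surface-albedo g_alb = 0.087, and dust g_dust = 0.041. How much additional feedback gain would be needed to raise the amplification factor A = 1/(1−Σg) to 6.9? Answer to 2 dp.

Current total gain = 0.718.
Target gain for A = 6.9: g* = 1 − 1/6.9 = 0.8551.
Additional gain needed = 0.8551 − 0.718 = 0.14.

0.14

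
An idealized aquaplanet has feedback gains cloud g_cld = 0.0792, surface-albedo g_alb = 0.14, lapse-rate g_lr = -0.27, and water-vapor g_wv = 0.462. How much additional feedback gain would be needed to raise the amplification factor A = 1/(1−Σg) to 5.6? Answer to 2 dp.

0.41

Current total gain = 0.4112.
Target gain for A = 5.6: g* = 1 − 1/5.6 = 0.8214.
Additional gain needed = 0.8214 − 0.4112 = 0.41.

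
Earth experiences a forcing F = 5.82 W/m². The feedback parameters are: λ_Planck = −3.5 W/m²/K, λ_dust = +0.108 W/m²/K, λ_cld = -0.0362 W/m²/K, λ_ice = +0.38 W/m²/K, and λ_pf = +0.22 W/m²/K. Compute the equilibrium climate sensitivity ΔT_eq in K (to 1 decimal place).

2.1 K

Net feedback parameter λ = (−3.5) + (+0.108) + (-0.0362) + (+0.38) + (+0.22) = -2.8282 W/m²/K.
ΔT = −F/λ = −5.82/(-2.8282) = 2.1 K.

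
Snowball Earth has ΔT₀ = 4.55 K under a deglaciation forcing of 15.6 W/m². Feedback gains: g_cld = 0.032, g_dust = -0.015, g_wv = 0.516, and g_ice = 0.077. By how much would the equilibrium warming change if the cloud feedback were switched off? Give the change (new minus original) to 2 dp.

-0.88 K

Original: g = 0.61, ΔT = 4.55/(1−0.61) = 11.6667 K.
Without cloud: g' = 0.578, ΔT' = 4.55/(1−0.578) = 10.7820 K.
Change = 10.7820 − 11.6667 = -0.88 K.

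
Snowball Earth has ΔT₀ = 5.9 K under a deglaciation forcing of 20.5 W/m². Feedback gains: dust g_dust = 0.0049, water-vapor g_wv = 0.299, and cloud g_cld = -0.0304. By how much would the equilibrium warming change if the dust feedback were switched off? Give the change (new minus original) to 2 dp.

Original: g = 0.2735, ΔT = 5.9/(1−0.2735) = 8.1211 K.
Without dust: g' = 0.2686, ΔT' = 5.9/(1−0.2686) = 8.0667 K.
Change = 8.0667 − 8.1211 = -0.05 K.

-0.05 K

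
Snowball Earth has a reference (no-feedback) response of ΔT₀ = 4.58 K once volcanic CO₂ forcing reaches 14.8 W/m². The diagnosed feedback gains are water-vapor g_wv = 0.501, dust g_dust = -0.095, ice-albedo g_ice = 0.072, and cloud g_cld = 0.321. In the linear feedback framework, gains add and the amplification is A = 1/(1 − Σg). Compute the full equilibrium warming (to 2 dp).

Total gain g = 0.501 − 0.095 + 0.072 + 0.321 = 0.799.
Amplification A = 1/(1 − 0.799) = 4.975.
ΔT = 4.58 × 4.975 = 22.79 K.

22.79 K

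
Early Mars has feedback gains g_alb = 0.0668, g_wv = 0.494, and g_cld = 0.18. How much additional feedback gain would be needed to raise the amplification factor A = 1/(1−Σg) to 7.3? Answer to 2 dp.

Current total gain = 0.7408.
Target gain for A = 7.3: g* = 1 − 1/7.3 = 0.863.
Additional gain needed = 0.863 − 0.7408 = 0.12.

0.12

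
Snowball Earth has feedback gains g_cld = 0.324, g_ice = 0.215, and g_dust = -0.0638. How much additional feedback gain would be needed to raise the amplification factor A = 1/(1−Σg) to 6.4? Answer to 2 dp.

0.37

Current total gain = 0.4752.
Target gain for A = 6.4: g* = 1 − 1/6.4 = 0.8438.
Additional gain needed = 0.8438 − 0.4752 = 0.37.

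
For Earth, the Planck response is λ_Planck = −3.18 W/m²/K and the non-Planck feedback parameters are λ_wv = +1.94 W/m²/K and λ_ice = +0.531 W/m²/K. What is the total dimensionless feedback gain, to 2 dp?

0.78

Convert to gains: g_wv = 1.94/3.18 = 0.6101; g_ice = 0.531/3.18 = 0.167.
Total gain g = 0.7771.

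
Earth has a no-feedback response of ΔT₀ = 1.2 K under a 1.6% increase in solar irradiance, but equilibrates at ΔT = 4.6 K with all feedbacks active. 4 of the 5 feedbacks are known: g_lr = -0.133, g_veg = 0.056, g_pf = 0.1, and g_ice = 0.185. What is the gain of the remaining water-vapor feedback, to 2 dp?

Amplification A = ΔT/ΔT₀ = 4.6/1.2 = 3.833.
Total gain g = 1 − 1/A = 1 − 1/3.833 = 0.7391.
Known gains sum to -0.133 + 0.056 + 0.1 + 0.185 = 0.208.
g_wv = 0.7391 − 0.208 = 0.53.

0.53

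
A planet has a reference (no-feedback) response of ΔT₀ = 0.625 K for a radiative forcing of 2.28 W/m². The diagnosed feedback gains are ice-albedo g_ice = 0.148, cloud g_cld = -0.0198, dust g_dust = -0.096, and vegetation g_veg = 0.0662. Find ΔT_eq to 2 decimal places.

0.69 K

Total gain g = 0.148 − 0.0198 − 0.096 + 0.0662 = 0.0984.
Amplification A = 1/(1 − 0.0984) = 1.109.
ΔT = 0.625 × 1.109 = 0.69 K.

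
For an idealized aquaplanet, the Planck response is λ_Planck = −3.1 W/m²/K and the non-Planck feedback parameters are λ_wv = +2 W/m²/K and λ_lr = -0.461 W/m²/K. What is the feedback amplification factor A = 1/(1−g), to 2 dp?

Convert to gains: g_wv = 2/3.1 = 0.6452; g_lr = -0.461/3.1 = -0.1487.
Total gain g = 0.4965.
A = 1/(1 − 0.4965) = 1.99.

1.99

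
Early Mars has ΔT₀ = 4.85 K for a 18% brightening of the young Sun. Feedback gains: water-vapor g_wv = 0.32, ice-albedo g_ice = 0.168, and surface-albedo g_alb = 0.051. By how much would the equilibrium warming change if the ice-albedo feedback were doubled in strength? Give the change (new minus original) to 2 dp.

6.03 K

Original: g = 0.539, ΔT = 4.85/(1−0.539) = 10.5206 K.
With doubled ice-albedo: g' = 0.707, ΔT' = 4.85/(1−0.707) = 16.5529 K.
Change = 16.5529 − 10.5206 = 6.03 K.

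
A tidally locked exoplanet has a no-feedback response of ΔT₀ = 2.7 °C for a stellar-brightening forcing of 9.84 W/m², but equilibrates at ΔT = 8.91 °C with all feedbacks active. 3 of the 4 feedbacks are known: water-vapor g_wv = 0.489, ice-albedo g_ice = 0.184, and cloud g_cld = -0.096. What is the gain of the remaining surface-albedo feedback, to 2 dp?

Amplification A = ΔT/ΔT₀ = 8.91/2.7 = 3.3.
Total gain g = 1 − 1/A = 1 − 1/3.3 = 0.697.
Known gains sum to 0.489 + 0.184 − 0.096 = 0.577.
g_alb = 0.697 − 0.577 = 0.12.

0.12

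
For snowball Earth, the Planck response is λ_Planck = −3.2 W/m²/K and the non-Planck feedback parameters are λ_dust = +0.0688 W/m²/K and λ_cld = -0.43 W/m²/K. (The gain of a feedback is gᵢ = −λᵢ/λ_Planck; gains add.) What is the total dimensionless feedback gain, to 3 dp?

-0.113

Convert to gains: g_dust = 0.0688/3.2 = 0.0215; g_cld = -0.43/3.2 = -0.1344.
Total gain g = -0.1129.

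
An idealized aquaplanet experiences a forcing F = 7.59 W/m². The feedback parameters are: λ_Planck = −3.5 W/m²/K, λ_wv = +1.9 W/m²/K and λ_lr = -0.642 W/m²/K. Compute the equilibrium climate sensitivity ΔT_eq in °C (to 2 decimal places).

3.39 °C

Net feedback parameter λ = (−3.5) + (+1.9) + (-0.642) = -2.242 W/m²/K.
ΔT = −F/λ = −7.59/(-2.242) = 3.39 °C.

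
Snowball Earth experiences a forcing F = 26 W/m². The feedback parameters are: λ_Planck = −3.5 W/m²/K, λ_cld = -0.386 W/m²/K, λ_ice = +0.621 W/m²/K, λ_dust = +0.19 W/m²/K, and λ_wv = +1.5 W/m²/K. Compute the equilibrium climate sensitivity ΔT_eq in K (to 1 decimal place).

16.5 K

Net feedback parameter λ = (−3.5) + (-0.386) + (+0.621) + (+0.19) + (+1.5) = -1.575 W/m²/K.
ΔT = −F/λ = −26/(-1.575) = 16.5 K.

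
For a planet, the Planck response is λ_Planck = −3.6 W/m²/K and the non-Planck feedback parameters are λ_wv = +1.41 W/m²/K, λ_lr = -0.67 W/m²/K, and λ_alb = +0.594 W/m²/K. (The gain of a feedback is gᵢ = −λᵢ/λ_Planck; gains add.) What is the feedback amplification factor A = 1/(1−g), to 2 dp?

Convert to gains: g_wv = 1.41/3.6 = 0.3917; g_lr = -0.67/3.6 = -0.1861; g_alb = 0.594/3.6 = 0.165.
Total gain g = 0.3706.
A = 1/(1 − 0.3706) = 1.59.

1.59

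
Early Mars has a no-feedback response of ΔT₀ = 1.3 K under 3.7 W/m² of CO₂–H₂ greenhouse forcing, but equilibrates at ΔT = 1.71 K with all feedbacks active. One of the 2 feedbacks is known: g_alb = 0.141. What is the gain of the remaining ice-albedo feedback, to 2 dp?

Amplification A = ΔT/ΔT₀ = 1.71/1.3 = 1.315.
Total gain g = 1 − 1/A = 1 − 1/1.315 = 0.2395.
The known gain is 0.141.
g_ice = 0.2395 − 0.141 = 0.10.

0.10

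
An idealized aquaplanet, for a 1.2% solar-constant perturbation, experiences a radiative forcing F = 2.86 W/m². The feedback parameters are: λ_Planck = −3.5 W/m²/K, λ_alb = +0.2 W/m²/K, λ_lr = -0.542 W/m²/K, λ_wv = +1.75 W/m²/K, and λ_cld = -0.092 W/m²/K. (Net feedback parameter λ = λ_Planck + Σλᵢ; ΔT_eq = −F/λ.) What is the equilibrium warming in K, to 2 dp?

1.31 K

Net feedback parameter λ = (−3.5) + (+0.2) + (-0.542) + (+1.75) + (-0.092) = -2.184 W/m²/K.
ΔT = −F/λ = −2.86/(-2.184) = 1.31 K.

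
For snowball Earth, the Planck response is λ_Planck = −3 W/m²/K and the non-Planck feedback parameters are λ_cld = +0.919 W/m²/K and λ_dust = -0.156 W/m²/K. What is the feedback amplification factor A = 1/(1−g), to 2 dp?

1.34

Convert to gains: g_cld = 0.919/3 = 0.3063; g_dust = -0.156/3 = -0.052.
Total gain g = 0.2543.
A = 1/(1 − 0.2543) = 1.34.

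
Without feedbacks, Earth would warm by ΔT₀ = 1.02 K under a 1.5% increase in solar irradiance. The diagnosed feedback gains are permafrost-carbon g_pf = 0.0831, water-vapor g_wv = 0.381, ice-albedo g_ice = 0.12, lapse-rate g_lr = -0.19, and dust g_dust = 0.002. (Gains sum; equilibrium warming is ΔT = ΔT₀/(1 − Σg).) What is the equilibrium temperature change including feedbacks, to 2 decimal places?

Total gain g = 0.0831 + 0.381 + 0.12 − 0.19 + 0.002 = 0.3961.
Amplification A = 1/(1 − 0.3961) = 1.656.
ΔT = 1.02 × 1.656 = 1.69 K.

1.69 K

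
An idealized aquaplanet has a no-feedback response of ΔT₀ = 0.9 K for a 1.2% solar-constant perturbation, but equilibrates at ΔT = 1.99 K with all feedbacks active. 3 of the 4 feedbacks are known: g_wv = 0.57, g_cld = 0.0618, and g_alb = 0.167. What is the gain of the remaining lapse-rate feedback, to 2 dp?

-0.25

Amplification A = ΔT/ΔT₀ = 1.99/0.9 = 2.211.
Total gain g = 1 − 1/A = 1 − 1/2.211 = 0.5477.
Known gains sum to 0.57 + 0.0618 + 0.167 = 0.7988.
g_lr = 0.5477 − 0.7988 = -0.25.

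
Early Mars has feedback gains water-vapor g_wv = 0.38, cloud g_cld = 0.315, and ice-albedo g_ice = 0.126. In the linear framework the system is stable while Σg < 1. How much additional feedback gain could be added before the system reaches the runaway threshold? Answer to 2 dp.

Current total gain = 0.38 + 0.315 + 0.126 = 0.821.
Margin to runaway = 1 − 0.821 = 0.18.

0.18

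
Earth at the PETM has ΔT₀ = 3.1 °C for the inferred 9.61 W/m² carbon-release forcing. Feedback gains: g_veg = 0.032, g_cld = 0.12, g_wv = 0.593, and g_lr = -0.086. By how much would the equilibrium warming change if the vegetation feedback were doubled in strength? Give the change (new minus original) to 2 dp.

Original: g = 0.659, ΔT = 3.1/(1−0.659) = 9.0909 °C.
With doubled vegetation: g' = 0.691, ΔT' = 3.1/(1−0.691) = 10.0324 °C.
Change = 10.0324 − 9.0909 = 0.94 °C.

0.94 °C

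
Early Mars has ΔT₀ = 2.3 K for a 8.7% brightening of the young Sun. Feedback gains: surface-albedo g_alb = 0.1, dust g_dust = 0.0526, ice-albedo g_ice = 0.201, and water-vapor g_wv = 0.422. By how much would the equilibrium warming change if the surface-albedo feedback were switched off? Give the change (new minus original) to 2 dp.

-3.16 K

Original: g = 0.7756, ΔT = 2.3/(1−0.7756) = 10.2496 K.
Without surface-albedo: g' = 0.6756, ΔT' = 2.3/(1−0.6756) = 7.0900 K.
Change = 7.0900 − 10.2496 = -3.16 K.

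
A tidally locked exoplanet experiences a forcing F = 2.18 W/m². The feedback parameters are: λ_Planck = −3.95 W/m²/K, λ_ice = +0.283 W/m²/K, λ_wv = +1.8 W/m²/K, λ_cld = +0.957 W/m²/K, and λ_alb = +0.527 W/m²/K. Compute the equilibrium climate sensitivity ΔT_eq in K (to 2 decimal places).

Net feedback parameter λ = (−3.95) + (+0.283) + (+1.8) + (+0.957) + (+0.527) = -0.383 W/m²/K.
ΔT = −F/λ = −2.18/(-0.383) = 5.69 K.

5.69 K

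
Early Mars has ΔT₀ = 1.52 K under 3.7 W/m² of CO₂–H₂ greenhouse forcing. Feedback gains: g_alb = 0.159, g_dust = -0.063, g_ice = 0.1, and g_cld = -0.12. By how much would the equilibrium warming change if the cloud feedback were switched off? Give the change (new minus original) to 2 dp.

0.25 K

Original: g = 0.076, ΔT = 1.52/(1−0.076) = 1.6450 K.
Without cloud: g' = 0.196, ΔT' = 1.52/(1−0.196) = 1.8905 K.
Change = 1.8905 − 1.6450 = 0.25 K.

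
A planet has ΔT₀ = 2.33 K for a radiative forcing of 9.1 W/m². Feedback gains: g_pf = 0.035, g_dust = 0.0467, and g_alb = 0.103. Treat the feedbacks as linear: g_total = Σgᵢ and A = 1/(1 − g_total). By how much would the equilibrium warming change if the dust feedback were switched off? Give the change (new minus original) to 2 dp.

Original: g = 0.1847, ΔT = 2.33/(1−0.1847) = 2.8578 K.
Without dust: g' = 0.138, ΔT' = 2.33/(1−0.138) = 2.7030 K.
Change = 2.7030 − 2.8578 = -0.15 K.

-0.15 K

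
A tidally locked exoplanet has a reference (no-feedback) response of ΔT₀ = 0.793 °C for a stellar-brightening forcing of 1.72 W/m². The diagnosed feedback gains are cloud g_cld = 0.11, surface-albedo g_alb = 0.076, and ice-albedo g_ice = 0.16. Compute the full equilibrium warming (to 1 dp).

1.2 °C

Total gain g = 0.11 + 0.076 + 0.16 = 0.346.
Amplification A = 1/(1 − 0.346) = 1.529.
ΔT = 0.793 × 1.529 = 1.2 °C.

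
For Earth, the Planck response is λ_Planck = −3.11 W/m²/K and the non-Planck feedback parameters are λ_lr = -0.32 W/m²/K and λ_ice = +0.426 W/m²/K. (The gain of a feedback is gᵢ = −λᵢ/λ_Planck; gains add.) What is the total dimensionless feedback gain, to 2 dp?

Convert to gains: g_lr = -0.32/3.11 = -0.1029; g_ice = 0.426/3.11 = 0.137.
Total gain g = 0.0341.

0.03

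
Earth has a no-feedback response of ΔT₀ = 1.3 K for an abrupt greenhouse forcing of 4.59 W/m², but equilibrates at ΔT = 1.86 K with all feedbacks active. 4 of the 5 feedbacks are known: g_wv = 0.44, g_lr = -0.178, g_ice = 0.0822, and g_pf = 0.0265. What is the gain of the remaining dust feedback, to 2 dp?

-0.07

Amplification A = ΔT/ΔT₀ = 1.86/1.3 = 1.431.
Total gain g = 1 − 1/A = 1 − 1/1.431 = 0.3012.
Known gains sum to 0.44 − 0.178 + 0.0822 + 0.0265 = 0.3707.
g_dust = 0.3012 − 0.3707 = -0.07.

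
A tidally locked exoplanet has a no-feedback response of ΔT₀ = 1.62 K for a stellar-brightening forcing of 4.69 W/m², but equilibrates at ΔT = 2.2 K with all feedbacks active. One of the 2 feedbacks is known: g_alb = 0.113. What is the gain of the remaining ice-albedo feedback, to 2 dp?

0.15

Amplification A = ΔT/ΔT₀ = 2.2/1.62 = 1.358.
Total gain g = 1 − 1/A = 1 − 1/1.358 = 0.2636.
The known gain is 0.113.
g_ice = 0.2636 − 0.113 = 0.15.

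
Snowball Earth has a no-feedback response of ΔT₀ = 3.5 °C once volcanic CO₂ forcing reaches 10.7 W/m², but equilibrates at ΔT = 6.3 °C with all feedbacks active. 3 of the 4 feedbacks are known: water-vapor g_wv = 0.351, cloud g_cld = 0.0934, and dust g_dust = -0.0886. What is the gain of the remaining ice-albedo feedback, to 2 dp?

Amplification A = ΔT/ΔT₀ = 6.3/3.5 = 1.8.
Total gain g = 1 − 1/A = 1 − 1/1.8 = 0.4444.
Known gains sum to 0.351 + 0.0934 − 0.0886 = 0.3558.
g_ice = 0.4444 − 0.3558 = 0.09.

0.09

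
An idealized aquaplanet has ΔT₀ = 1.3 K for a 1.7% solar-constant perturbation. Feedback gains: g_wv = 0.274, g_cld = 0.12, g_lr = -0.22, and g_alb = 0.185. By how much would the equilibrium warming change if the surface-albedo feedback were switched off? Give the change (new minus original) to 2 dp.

-0.45 K

Original: g = 0.359, ΔT = 1.3/(1−0.359) = 2.0281 K.
Without surface-albedo: g' = 0.174, ΔT' = 1.3/(1−0.174) = 1.5738 K.
Change = 1.5738 − 2.0281 = -0.45 K.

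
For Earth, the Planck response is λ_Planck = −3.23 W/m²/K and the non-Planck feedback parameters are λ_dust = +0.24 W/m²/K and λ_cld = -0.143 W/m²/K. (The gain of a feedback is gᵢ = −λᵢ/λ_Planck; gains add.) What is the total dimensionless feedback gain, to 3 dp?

0.030

Convert to gains: g_dust = 0.24/3.23 = 0.0743; g_cld = -0.143/3.23 = -0.04427.
Total gain g = 0.03003.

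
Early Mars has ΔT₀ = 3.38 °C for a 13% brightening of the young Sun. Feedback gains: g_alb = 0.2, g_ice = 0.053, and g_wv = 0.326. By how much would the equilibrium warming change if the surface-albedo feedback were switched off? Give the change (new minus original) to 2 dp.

-2.59 °C

Original: g = 0.579, ΔT = 3.38/(1−0.579) = 8.0285 °C.
Without surface-albedo: g' = 0.379, ΔT' = 3.38/(1−0.379) = 5.4428 °C.
Change = 5.4428 − 8.0285 = -2.59 °C.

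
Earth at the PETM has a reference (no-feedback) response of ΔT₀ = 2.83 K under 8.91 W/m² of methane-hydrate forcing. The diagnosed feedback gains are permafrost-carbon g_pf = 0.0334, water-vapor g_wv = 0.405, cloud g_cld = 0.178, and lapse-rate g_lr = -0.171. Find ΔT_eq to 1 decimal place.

5.1 K

Total gain g = 0.0334 + 0.405 + 0.178 − 0.171 = 0.4454.
Amplification A = 1/(1 − 0.4454) = 1.803.
ΔT = 2.83 × 1.803 = 5.1 K.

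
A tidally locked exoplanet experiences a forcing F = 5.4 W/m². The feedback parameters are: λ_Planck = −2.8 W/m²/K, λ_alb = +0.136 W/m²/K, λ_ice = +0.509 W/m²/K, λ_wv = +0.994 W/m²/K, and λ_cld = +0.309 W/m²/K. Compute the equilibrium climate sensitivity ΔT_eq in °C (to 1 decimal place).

Net feedback parameter λ = (−2.8) + (+0.136) + (+0.509) + (+0.994) + (+0.309) = -0.852 W/m²/K.
ΔT = −F/λ = −5.4/(-0.852) = 6.3 °C.

6.3 °C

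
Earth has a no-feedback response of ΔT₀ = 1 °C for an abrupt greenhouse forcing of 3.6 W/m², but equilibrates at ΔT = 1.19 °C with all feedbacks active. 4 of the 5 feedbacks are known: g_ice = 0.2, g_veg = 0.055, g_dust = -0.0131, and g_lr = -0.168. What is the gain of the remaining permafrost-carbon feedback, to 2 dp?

Amplification A = ΔT/ΔT₀ = 1.19/1 = 1.19.
Total gain g = 1 − 1/A = 1 − 1/1.19 = 0.1597.
Known gains sum to 0.2 + 0.055 − 0.0131 − 0.168 = 0.0739.
g_pf = 0.1597 − 0.0739 = 0.09.

0.09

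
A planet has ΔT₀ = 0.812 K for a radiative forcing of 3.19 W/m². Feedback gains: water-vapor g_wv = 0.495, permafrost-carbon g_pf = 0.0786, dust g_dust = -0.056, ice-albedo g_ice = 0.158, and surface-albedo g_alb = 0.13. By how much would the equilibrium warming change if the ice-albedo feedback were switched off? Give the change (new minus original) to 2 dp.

Original: g = 0.8056, ΔT = 0.812/(1−0.8056) = 4.1770 K.
Without ice-albedo: g' = 0.6476, ΔT' = 0.812/(1−0.6476) = 2.3042 K.
Change = 2.3042 − 4.1770 = -1.87 K.

-1.87 K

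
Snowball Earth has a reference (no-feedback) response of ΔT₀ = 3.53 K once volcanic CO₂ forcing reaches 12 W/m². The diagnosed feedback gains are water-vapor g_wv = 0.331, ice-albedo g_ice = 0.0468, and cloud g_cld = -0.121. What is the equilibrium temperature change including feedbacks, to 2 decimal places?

Total gain g = 0.331 + 0.0468 − 0.121 = 0.2568.
Amplification A = 1/(1 − 0.2568) = 1.346.
ΔT = 3.53 × 1.346 = 4.75 K.

4.75 K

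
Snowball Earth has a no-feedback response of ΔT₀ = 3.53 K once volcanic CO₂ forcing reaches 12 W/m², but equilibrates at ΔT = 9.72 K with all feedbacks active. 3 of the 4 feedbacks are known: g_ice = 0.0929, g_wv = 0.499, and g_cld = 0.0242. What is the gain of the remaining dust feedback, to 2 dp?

Amplification A = ΔT/ΔT₀ = 9.72/3.53 = 2.754.
Total gain g = 1 − 1/A = 1 − 1/2.754 = 0.6369.
Known gains sum to 0.0929 + 0.499 + 0.0242 = 0.6161.
g_dust = 0.6369 − 0.6161 = 0.02.

0.02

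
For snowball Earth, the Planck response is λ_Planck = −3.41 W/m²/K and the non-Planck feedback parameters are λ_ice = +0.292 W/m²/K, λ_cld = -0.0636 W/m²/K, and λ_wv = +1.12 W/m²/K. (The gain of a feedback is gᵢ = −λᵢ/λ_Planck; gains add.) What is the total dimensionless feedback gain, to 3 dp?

0.395

Convert to gains: g_ice = 0.292/3.41 = 0.08563; g_cld = -0.0636/3.41 = -0.01865; g_wv = 1.12/3.41 = 0.3284.
Total gain g = 0.39538.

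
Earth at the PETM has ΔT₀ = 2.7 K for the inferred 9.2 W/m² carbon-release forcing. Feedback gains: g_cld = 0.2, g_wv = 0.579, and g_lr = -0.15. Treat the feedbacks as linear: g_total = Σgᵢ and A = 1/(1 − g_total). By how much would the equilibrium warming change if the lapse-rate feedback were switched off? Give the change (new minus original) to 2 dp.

4.94 K

Original: g = 0.629, ΔT = 2.7/(1−0.629) = 7.2776 K.
Without lapse-rate: g' = 0.779, ΔT' = 2.7/(1−0.779) = 12.2172 K.
Change = 12.2172 − 7.2776 = 4.94 K.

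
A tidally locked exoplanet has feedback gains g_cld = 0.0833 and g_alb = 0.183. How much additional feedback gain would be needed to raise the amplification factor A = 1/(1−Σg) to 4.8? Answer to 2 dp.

0.53

Current total gain = 0.2663.
Target gain for A = 4.8: g* = 1 − 1/4.8 = 0.7917.
Additional gain needed = 0.7917 − 0.2663 = 0.53.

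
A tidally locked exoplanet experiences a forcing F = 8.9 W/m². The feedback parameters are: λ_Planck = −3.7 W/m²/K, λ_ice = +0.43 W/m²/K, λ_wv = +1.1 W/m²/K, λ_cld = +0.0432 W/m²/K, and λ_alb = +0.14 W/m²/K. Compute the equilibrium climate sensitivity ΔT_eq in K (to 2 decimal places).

Net feedback parameter λ = (−3.7) + (+0.43) + (+1.1) + (+0.0432) + (+0.14) = -1.9868 W/m²/K.
ΔT = −F/λ = −8.9/(-1.9868) = 4.48 K.

4.48 K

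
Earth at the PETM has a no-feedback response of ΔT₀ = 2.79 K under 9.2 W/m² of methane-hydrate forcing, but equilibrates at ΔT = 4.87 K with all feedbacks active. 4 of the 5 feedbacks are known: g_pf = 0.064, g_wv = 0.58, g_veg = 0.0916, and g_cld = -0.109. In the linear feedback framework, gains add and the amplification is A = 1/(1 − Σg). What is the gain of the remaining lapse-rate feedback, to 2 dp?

-0.20

Amplification A = ΔT/ΔT₀ = 4.87/2.79 = 1.746.
Total gain g = 1 − 1/A = 1 − 1/1.746 = 0.4273.
Known gains sum to 0.064 + 0.58 + 0.0916 − 0.109 = 0.6266.
g_lr = 0.4273 − 0.6266 = -0.20.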